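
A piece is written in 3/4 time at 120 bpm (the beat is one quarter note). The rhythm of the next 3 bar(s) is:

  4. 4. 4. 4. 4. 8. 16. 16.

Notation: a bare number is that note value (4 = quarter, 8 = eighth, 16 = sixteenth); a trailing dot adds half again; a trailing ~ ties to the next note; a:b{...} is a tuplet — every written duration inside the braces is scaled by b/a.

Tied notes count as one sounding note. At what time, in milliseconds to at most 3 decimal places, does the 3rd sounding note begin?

1. 0.0ms @ 0 + 750.0ms (3/2)
2. 750.0ms @ 3/2 + 750.0ms (3/2)
3. 1500.0ms @ 3 + 750.0ms (3/2)
4. 2250.0ms @ 9/2 + 750.0ms (3/2)
5. 3000.0ms @ 6 + 750.0ms (3/2)
6. 3750.0ms @ 15/2 + 375.0ms (3/4)
7. 4125.0ms @ 33/4 + 187.5ms (3/8)
8. 4312.5ms @ 69/8 + 187.5ms (3/8)

note 3 onset = 3b = 1500.0ms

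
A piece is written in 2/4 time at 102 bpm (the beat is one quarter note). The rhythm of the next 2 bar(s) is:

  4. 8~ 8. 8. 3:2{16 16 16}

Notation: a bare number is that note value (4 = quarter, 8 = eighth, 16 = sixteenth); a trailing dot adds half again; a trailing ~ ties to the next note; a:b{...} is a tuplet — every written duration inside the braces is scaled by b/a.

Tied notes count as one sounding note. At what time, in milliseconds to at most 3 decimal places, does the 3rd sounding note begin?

1. 0.0ms @ 0 + 882.353ms (3/2)
2. 882.353ms @ 3/2 + 735.294ms (5/4)
3. 1617.647ms @ 11/4 + 441.176ms (3/4)
4. 2058.824ms @ 7/2 + 98.039ms (1/6)
5. 2156.863ms @ 11/3 + 98.039ms (1/6)
6. 2254.902ms @ 23/6 + 98.039ms (1/6)

note 3 onset = 11/4b = 1617.647ms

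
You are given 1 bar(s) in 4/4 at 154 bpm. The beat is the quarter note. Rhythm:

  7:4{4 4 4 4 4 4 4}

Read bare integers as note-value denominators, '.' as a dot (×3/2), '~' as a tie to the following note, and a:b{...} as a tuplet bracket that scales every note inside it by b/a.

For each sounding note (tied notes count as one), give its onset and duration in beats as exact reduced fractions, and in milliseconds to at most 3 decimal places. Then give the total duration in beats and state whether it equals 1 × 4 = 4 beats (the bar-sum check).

1) 0.0ms=0b +222.635ms=4/7b
2) 222.635ms=4/7b +222.635ms=4/7b
3) 445.269ms=8/7b +222.635ms=4/7b
4) 667.904ms=12/7b +222.635ms=4/7b
5) 890.538ms=16/7b +222.635ms=4/7b
6) 1113.173ms=20/7b +222.635ms=4/7b
7) 1335.807ms=24/7b +222.635ms=4/7b
Σ=4b of 4 (154bpm 4/4) — PASS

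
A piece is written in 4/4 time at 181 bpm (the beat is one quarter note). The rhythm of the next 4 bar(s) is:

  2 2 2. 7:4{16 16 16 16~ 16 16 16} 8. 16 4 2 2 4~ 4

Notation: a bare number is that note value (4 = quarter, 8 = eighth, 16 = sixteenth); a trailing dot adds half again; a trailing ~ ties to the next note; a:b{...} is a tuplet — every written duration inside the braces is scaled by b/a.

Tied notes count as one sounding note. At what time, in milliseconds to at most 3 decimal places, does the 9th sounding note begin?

1. 0.0ms @ 0 + 662.983ms (2)
2. 662.983ms @ 2 + 662.983ms (2)
3. 1325.967ms @ 4 + 994.475ms (3)
4. 2320.442ms @ 7 + 47.356ms (1/7)
5. 2367.798ms @ 50/7 + 47.356ms (1/7)
6. 2415.154ms @ 51/7 + 47.356ms (1/7)
7. 2462.51ms @ 52/7 + 94.712ms (2/7)
8. 2557.222ms @ 54/7 + 47.356ms (1/7)
9. 2604.578ms @ 55/7 + 47.356ms (1/7)
10. 2651.934ms @ 8 + 248.619ms (3/4)
11. 2900.552ms @ 35/4 + 82.873ms (1/4)
12. 2983.425ms @ 9 + 331.492ms (1)
13. 3314.917ms @ 10 + 662.983ms (2)
14. 3977.901ms @ 12 + 662.983ms (2)
15. 4640.884ms @ 14 + 662.983ms (2)

note 9 onset = 55/7b = 2604.578ms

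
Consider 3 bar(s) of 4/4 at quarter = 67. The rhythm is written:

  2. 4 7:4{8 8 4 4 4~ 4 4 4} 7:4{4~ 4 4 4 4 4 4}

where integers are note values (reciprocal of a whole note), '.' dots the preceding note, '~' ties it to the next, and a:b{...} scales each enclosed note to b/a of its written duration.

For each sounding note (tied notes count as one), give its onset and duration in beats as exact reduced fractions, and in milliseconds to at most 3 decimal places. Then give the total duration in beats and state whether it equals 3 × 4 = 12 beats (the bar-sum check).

1) 0.0ms=0b +2686.567ms=3b
2) 2686.567ms=3b +895.522ms=1b
3) 3582.09ms=4b +255.864ms=2/7b
4) 3837.953ms=30/7b +255.864ms=2/7b
5) 4093.817ms=32/7b +511.727ms=4/7b
6) 4605.544ms=36/7b +511.727ms=4/7b
7) 5117.271ms=40/7b +1023.454ms=8/7b
8) 6140.725ms=48/7b +511.727ms=4/7b
9) 6652.452ms=52/7b +511.727ms=4/7b
10) 7164.179ms=8b +1023.454ms=8/7b
11) 8187.633ms=64/7b +511.727ms=4/7b
12) 8699.36ms=68/7b +511.727ms=4/7b
13) 9211.087ms=72/7b +511.727ms=4/7b
14) 9722.814ms=76/7b +511.727ms=4/7b
15) 10234.542ms=80/7b +511.727ms=4/7b
Σ=12b of 12 (67bpm 4/4) — PASS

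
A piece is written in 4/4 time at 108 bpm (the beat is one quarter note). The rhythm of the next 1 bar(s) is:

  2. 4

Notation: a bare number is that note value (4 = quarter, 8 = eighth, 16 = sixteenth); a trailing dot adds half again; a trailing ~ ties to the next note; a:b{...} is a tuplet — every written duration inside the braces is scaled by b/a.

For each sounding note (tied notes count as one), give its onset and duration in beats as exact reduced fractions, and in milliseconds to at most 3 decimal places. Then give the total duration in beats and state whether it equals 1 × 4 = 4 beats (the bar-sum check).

1) 0.0ms=0b +1666.667ms=3b
2) 1666.667ms=3b +555.556ms=1b
Σ=4b of 4 (108bpm 4/4) — PASS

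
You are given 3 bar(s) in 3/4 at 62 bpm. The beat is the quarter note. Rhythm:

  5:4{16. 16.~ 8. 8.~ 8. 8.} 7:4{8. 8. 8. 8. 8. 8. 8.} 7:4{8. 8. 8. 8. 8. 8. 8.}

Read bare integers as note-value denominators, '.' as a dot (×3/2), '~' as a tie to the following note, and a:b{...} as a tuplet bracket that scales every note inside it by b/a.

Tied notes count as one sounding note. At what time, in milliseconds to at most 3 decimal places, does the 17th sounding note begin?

note 17 onset = 57/7b = 7880.184ms

1. 0.0ms @ 0 + 290.323ms (3/10)
2. 290.323ms @ 3/10 + 870.968ms (9/10)
3. 1161.29ms @ 6/5 + 1161.29ms (6/5)
4. 2322.581ms @ 12/5 + 580.645ms (3/5)
5. 2903.226ms @ 3 + 414.747ms (3/7)
6. 3317.972ms @ 24/7 + 414.747ms (3/7)
7. 3732.719ms @ 27/7 + 414.747ms (3/7)
8. 4147.465ms @ 30/7 + 414.747ms (3/7)
9. 4562.212ms @ 33/7 + 414.747ms (3/7)
10. 4976.959ms @ 36/7 + 414.747ms (3/7)
11. 5391.705ms @ 39/7 + 414.747ms (3/7)
12. 5806.452ms @ 6 + 414.747ms (3/7)
13. 6221.198ms @ 45/7 + 414.747ms (3/7)
14. 6635.945ms @ 48/7 + 414.747ms (3/7)
15. 7050.691ms @ 51/7 + 414.747ms (3/7)
16. 7465.438ms @ 54/7 + 414.747ms (3/7)
17. 7880.184ms @ 57/7 + 414.747ms (3/7)
18. 8294.931ms @ 60/7 + 414.747ms (3/7)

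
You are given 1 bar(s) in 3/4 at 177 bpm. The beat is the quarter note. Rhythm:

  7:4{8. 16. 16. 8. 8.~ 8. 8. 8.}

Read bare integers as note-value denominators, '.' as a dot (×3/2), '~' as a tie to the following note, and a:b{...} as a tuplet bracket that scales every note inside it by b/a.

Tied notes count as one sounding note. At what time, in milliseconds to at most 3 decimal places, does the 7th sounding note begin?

1. 0.0ms @ 0 + 145.278ms (3/7)
2. 145.278ms @ 3/7 + 72.639ms (3/14)
3. 217.918ms @ 9/14 + 72.639ms (3/14)
4. 290.557ms @ 6/7 + 145.278ms (3/7)
5. 435.835ms @ 9/7 + 290.557ms (6/7)
6. 726.392ms @ 15/7 + 145.278ms (3/7)
7. 871.671ms @ 18/7 + 145.278ms (3/7)

note 7 onset = 18/7b = 871.671ms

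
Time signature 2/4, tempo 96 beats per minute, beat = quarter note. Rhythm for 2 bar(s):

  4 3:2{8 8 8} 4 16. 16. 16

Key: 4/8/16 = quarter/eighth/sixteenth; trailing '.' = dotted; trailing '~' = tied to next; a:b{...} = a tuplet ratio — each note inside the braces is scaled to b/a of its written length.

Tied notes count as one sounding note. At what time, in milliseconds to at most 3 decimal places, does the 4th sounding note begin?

1. 0.0ms @ 0 + 625.0ms (1)
2. 625.0ms @ 1 + 208.333ms (1/3)
3. 833.333ms @ 4/3 + 208.333ms (1/3)
4. 1041.667ms @ 5/3 + 208.333ms (1/3)
5. 1250.0ms @ 2 + 625.0ms (1)
6. 1875.0ms @ 3 + 234.375ms (3/8)
7. 2109.375ms @ 27/8 + 234.375ms (3/8)
8. 2343.75ms @ 15/4 + 156.25ms (1/4)

note 4 onset = 5/3b = 1041.667ms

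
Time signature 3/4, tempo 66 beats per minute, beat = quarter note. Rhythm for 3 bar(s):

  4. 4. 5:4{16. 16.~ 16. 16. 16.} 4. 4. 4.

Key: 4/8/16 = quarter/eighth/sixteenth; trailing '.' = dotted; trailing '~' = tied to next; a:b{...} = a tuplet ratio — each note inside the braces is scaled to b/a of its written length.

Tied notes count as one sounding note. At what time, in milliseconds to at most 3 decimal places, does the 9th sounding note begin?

note 9 onset = 15/2b = 6818.182ms

1. 0.0ms @ 0 + 1363.636ms (3/2)
2. 1363.636ms @ 3/2 + 1363.636ms (3/2)
3. 2727.273ms @ 3 + 272.727ms (3/10)
4. 3000.0ms @ 33/10 + 545.455ms (3/5)
5. 3545.455ms @ 39/10 + 272.727ms (3/10)
6. 3818.182ms @ 21/5 + 272.727ms (3/10)
7. 4090.909ms @ 9/2 + 1363.636ms (3/2)
8. 5454.545ms @ 6 + 1363.636ms (3/2)
9. 6818.182ms @ 15/2 + 1363.636ms (3/2)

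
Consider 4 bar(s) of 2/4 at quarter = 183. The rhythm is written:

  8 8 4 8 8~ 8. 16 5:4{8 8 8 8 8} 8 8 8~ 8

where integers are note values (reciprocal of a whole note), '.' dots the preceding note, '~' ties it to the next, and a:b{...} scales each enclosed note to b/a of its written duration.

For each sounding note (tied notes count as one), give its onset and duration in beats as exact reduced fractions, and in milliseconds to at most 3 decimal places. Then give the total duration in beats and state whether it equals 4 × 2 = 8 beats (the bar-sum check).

1) 0.0ms=0b +163.934ms=1/2b
2) 163.934ms=1/2b +163.934ms=1/2b
3) 327.869ms=1b +327.869ms=1b
4) 655.738ms=2b +163.934ms=1/2b
5) 819.672ms=5/2b +409.836ms=5/4b
6) 1229.508ms=15/4b +81.967ms=1/4b
7) 1311.475ms=4b +131.148ms=2/5b
8) 1442.623ms=22/5b +131.148ms=2/5b
9) 1573.77ms=24/5b +131.148ms=2/5b
10) 1704.918ms=26/5b +131.148ms=2/5b
11) 1836.066ms=28/5b +131.148ms=2/5b
12) 1967.213ms=6b +163.934ms=1/2b
13) 2131.148ms=13/2b +163.934ms=1/2b
14) 2295.082ms=7b +327.869ms=1b
Σ=8b of 8 (183bpm 2/4) — PASS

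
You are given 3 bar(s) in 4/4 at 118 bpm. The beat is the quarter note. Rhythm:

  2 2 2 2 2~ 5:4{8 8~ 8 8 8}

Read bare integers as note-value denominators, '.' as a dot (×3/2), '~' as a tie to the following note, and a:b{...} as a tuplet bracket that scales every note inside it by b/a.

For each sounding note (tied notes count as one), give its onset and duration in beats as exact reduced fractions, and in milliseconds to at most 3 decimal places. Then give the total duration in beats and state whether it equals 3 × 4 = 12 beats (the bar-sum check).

1) 0.0ms=0b +1016.949ms=2b
2) 1016.949ms=2b +1016.949ms=2b
3) 2033.898ms=4b +1016.949ms=2b
4) 3050.847ms=6b +1016.949ms=2b
5) 4067.797ms=8b +1220.339ms=12/5b
6) 5288.136ms=52/5b +406.78ms=4/5b
7) 5694.915ms=56/5b +203.39ms=2/5b
8) 5898.305ms=58/5b +203.39ms=2/5b
Σ=12b of 12 (118bpm 4/4) — PASS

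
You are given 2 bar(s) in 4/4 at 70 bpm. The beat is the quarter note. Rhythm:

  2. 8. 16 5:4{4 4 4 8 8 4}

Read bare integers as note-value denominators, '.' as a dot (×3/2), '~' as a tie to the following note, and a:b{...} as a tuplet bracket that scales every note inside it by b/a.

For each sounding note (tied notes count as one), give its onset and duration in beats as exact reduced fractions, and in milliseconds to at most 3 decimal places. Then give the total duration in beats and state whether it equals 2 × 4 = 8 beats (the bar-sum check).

1) 0.0ms=0b +2571.429ms=3b
2) 2571.429ms=3b +642.857ms=3/4b
3) 3214.286ms=15/4b +214.286ms=1/4b
4) 3428.571ms=4b +685.714ms=4/5b
5) 4114.286ms=24/5b +685.714ms=4/5b
6) 4800.0ms=28/5b +685.714ms=4/5b
7) 5485.714ms=32/5b +342.857ms=2/5b
8) 5828.571ms=34/5b +342.857ms=2/5b
9) 6171.429ms=36/5b +685.714ms=4/5b
Σ=8b of 8 (70bpm 4/4) — PASS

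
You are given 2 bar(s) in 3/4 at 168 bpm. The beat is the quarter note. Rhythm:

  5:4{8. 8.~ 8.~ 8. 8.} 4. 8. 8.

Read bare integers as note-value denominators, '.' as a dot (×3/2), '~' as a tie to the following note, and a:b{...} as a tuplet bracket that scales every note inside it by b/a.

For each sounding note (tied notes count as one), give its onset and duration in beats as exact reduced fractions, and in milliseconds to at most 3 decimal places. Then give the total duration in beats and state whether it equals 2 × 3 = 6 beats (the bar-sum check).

1) 0.0ms=0b +214.286ms=3/5b
2) 214.286ms=3/5b +642.857ms=9/5b
3) 857.143ms=12/5b +214.286ms=3/5b
4) 1071.429ms=3b +535.714ms=3/2b
5) 1607.143ms=9/2b +267.857ms=3/4b
6) 1875.0ms=21/4b +267.857ms=3/4b
Σ=6b of 6 (168bpm 3/4) — PASS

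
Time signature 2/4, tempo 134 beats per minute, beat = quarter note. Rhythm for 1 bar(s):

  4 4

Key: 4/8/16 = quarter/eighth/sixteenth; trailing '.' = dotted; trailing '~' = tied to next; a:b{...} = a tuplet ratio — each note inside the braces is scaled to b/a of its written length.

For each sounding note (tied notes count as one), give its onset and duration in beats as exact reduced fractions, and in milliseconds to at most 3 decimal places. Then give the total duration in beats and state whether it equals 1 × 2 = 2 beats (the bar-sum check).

1) 0.0ms=0b +447.761ms=1b
2) 447.761ms=1b +447.761ms=1b
Σ=2b of 2 (134bpm 2/4) — PASS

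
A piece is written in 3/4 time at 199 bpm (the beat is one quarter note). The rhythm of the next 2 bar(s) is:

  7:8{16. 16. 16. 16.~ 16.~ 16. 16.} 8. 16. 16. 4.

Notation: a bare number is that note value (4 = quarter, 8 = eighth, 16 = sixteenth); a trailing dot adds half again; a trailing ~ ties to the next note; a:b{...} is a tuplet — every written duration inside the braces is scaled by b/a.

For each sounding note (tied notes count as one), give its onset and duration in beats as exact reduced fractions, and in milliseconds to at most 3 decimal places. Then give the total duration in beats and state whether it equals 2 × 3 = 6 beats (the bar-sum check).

1) 0.0ms=0b +129.218ms=3/7b
2) 129.218ms=3/7b +129.218ms=3/7b
3) 258.435ms=6/7b +129.218ms=3/7b
4) 387.653ms=9/7b +387.653ms=9/7b
5) 775.305ms=18/7b +129.218ms=3/7b
6) 904.523ms=3b +226.131ms=3/4b
7) 1130.653ms=15/4b +113.065ms=3/8b
8) 1243.719ms=33/8b +113.065ms=3/8b
9) 1356.784ms=9/2b +452.261ms=3/2b
Σ=6b of 6 (199bpm 3/4) — PASS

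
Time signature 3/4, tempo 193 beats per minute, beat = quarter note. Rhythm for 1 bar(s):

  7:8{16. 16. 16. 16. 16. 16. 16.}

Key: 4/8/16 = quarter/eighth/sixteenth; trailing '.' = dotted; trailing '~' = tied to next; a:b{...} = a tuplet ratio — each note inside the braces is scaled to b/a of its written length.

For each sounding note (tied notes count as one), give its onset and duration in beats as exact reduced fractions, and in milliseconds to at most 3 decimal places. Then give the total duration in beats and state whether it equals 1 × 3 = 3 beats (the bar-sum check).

1) 0.0ms=0b +133.235ms=3/7b
2) 133.235ms=3/7b +133.235ms=3/7b
3) 266.469ms=6/7b +133.235ms=3/7b
4) 399.704ms=9/7b +133.235ms=3/7b
5) 532.939ms=12/7b +133.235ms=3/7b
6) 666.173ms=15/7b +133.235ms=3/7b
7) 799.408ms=18/7b +133.235ms=3/7b
Σ=3b of 3 (193bpm 3/4) — PASS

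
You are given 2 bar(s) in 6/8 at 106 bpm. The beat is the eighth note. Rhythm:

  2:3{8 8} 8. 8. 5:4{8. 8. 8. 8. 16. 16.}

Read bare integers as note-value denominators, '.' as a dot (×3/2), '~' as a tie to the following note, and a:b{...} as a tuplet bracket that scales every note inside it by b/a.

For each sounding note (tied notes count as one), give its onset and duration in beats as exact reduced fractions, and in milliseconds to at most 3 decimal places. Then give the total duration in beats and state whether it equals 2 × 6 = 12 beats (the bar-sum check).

1) 0.0ms=0b +849.057ms=3/2b
2) 849.057ms=3/2b +849.057ms=3/2b
3) 1698.113ms=3b +849.057ms=3/2b
4) 2547.17ms=9/2b +849.057ms=3/2b
5) 3396.226ms=6b +679.245ms=6/5b
6) 4075.472ms=36/5b +679.245ms=6/5b
7) 4754.717ms=42/5b +679.245ms=6/5b
8) 5433.962ms=48/5b +679.245ms=6/5b
9) 6113.208ms=54/5b +339.623ms=3/5b
10) 6452.83ms=57/5b +339.623ms=3/5b
Σ=12b of 12 (106bpm 6/8) — PASS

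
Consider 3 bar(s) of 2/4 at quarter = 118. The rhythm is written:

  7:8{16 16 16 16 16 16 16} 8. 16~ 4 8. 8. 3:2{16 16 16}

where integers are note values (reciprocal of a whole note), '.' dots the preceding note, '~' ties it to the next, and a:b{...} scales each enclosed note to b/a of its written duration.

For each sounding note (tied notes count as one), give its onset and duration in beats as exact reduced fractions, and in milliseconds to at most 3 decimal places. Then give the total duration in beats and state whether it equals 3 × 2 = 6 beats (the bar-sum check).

1) 0.0ms=0b +145.278ms=2/7b
2) 145.278ms=2/7b +145.278ms=2/7b
3) 290.557ms=4/7b +145.278ms=2/7b
4) 435.835ms=6/7b +145.278ms=2/7b
5) 581.114ms=8/7b +145.278ms=2/7b
6) 726.392ms=10/7b +145.278ms=2/7b
7) 871.671ms=12/7b +145.278ms=2/7b
8) 1016.949ms=2b +381.356ms=3/4b
9) 1398.305ms=11/4b +635.593ms=5/4b
10) 2033.898ms=4b +381.356ms=3/4b
11) 2415.254ms=19/4b +381.356ms=3/4b
12) 2796.61ms=11/2b +84.746ms=1/6b
13) 2881.356ms=17/3b +84.746ms=1/6b
14) 2966.102ms=35/6b +84.746ms=1/6b
Σ=6b of 6 (118bpm 2/4) — PASS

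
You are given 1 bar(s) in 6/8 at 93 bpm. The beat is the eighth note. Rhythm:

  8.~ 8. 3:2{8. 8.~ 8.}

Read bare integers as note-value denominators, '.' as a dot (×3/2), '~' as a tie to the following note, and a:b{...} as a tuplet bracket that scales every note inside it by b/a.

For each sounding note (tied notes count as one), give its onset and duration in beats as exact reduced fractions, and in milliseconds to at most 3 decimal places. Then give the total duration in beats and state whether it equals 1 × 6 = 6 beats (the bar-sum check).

1) 0.0ms=0b +1935.484ms=3b
2) 1935.484ms=3b +645.161ms=1b
3) 2580.645ms=4b +1290.323ms=2b
Σ=6b of 6 (93bpm 6/8) — PASS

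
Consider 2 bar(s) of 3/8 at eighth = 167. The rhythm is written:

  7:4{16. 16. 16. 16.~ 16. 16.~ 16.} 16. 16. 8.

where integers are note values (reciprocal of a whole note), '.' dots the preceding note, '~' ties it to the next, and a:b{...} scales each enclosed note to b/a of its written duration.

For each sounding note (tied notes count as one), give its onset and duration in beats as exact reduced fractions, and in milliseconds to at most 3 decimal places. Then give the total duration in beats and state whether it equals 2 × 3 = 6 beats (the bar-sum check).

1) 0.0ms=0b +153.978ms=3/7b
2) 153.978ms=3/7b +153.978ms=3/7b
3) 307.956ms=6/7b +153.978ms=3/7b
4) 461.933ms=9/7b +307.956ms=6/7b
5) 769.889ms=15/7b +307.956ms=6/7b
6) 1077.844ms=3b +269.461ms=3/4b
7) 1347.305ms=15/4b +269.461ms=3/4b
8) 1616.766ms=9/2b +538.922ms=3/2b
Σ=6b of 6 (167bpm 3/8) — PASS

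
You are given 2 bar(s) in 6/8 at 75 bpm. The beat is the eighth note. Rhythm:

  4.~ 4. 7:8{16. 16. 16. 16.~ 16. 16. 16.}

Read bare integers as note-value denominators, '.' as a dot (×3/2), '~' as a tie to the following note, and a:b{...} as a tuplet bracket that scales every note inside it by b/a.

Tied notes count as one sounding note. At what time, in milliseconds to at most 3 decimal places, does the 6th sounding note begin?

note 6 onset = 72/7b = 8228.571ms

1. 0.0ms @ 0 + 4800.0ms (6)
2. 4800.0ms @ 6 + 685.714ms (6/7)
3. 5485.714ms @ 48/7 + 685.714ms (6/7)
4. 6171.429ms @ 54/7 + 685.714ms (6/7)
5. 6857.143ms @ 60/7 + 1371.429ms (12/7)
6. 8228.571ms @ 72/7 + 685.714ms (6/7)
7. 8914.286ms @ 78/7 + 685.714ms (6/7)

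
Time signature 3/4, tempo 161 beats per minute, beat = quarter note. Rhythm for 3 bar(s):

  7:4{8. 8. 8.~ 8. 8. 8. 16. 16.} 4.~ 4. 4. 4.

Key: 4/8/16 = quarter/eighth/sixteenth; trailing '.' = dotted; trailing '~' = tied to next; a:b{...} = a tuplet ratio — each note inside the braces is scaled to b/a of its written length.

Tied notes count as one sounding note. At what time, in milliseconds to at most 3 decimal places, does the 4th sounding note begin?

1. 0.0ms @ 0 + 159.716ms (3/7)
2. 159.716ms @ 3/7 + 159.716ms (3/7)
3. 319.432ms @ 6/7 + 319.432ms (6/7)
4. 638.864ms @ 12/7 + 159.716ms (3/7)
5. 798.58ms @ 15/7 + 159.716ms (3/7)
6. 958.296ms @ 18/7 + 79.858ms (3/14)
7. 1038.154ms @ 39/14 + 79.858ms (3/14)
8. 1118.012ms @ 3 + 1118.012ms (3)
9. 2236.025ms @ 6 + 559.006ms (3/2)
10. 2795.031ms @ 15/2 + 559.006ms (3/2)

note 4 onset = 12/7b = 638.864ms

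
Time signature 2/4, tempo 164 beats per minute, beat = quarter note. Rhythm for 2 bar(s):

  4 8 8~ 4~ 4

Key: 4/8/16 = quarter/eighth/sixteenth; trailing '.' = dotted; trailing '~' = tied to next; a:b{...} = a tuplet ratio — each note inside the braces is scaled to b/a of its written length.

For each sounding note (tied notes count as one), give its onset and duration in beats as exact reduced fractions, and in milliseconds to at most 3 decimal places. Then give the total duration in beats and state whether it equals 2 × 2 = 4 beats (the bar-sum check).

1) 0.0ms=0b +365.854ms=1b
2) 365.854ms=1b +182.927ms=1/2b
3) 548.78ms=3/2b +914.634ms=5/2b
Σ=4b of 4 (164bpm 2/4) — PASS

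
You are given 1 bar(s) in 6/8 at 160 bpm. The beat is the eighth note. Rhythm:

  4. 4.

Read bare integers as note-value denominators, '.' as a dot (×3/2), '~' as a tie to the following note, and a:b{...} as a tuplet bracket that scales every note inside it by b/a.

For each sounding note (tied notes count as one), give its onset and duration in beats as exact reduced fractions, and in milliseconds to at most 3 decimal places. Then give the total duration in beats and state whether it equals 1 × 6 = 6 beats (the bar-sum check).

1) 0.0ms=0b +1125.0ms=3b
2) 1125.0ms=3b +1125.0ms=3b
Σ=6b of 6 (160bpm 6/8) — PASS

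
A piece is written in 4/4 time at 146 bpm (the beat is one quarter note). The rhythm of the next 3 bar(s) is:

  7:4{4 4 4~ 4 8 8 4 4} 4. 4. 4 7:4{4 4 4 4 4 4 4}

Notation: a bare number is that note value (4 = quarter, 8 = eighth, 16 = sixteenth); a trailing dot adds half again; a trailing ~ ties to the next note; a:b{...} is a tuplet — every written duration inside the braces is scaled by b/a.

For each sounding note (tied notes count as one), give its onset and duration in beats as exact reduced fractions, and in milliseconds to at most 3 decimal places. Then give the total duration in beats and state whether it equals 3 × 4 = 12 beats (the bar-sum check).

1) 0.0ms=0b +234.834ms=4/7b
2) 234.834ms=4/7b +234.834ms=4/7b
3) 469.667ms=8/7b +469.667ms=8/7b
4) 939.335ms=16/7b +117.417ms=2/7b
5) 1056.751ms=18/7b +117.417ms=2/7b
6) 1174.168ms=20/7b +234.834ms=4/7b
7) 1409.002ms=24/7b +234.834ms=4/7b
8) 1643.836ms=4b +616.438ms=3/2b
9) 2260.274ms=11/2b +616.438ms=3/2b
10) 2876.712ms=7b +410.959ms=1b
11) 3287.671ms=8b +234.834ms=4/7b
12) 3522.505ms=60/7b +234.834ms=4/7b
13) 3757.339ms=64/7b +234.834ms=4/7b
14) 3992.172ms=68/7b +234.834ms=4/7b
15) 4227.006ms=72/7b +234.834ms=4/7b
16) 4461.84ms=76/7b +234.834ms=4/7b
17) 4696.673ms=80/7b +234.834ms=4/7b
Σ=12b of 12 (146bpm 4/4) — PASS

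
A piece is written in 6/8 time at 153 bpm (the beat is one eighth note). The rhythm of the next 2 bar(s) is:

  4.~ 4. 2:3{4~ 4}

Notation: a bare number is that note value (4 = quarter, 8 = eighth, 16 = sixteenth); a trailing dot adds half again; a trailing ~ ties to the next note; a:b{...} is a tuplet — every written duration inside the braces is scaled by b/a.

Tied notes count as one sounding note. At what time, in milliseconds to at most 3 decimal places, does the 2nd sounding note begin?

1. 0.0ms @ 0 + 2352.941ms (6)
2. 2352.941ms @ 6 + 2352.941ms (6)

note 2 onset = 6b = 2352.941ms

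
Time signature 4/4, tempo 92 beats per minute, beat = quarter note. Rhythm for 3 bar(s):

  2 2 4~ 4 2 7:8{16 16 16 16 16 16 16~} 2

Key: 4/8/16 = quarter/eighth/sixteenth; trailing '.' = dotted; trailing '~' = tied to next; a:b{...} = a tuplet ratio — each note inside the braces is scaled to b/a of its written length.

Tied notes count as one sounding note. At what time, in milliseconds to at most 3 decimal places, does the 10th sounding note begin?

1. 0.0ms @ 0 + 1304.348ms (2)
2. 1304.348ms @ 2 + 1304.348ms (2)
3. 2608.696ms @ 4 + 1304.348ms (2)
4. 3913.043ms @ 6 + 1304.348ms (2)
5. 5217.391ms @ 8 + 186.335ms (2/7)
6. 5403.727ms @ 58/7 + 186.335ms (2/7)
7. 5590.062ms @ 60/7 + 186.335ms (2/7)
8. 5776.398ms @ 62/7 + 186.335ms (2/7)
9. 5962.733ms @ 64/7 + 186.335ms (2/7)
10. 6149.068ms @ 66/7 + 186.335ms (2/7)
11. 6335.404ms @ 68/7 + 1490.683ms (16/7)

note 10 onset = 66/7b = 6149.068ms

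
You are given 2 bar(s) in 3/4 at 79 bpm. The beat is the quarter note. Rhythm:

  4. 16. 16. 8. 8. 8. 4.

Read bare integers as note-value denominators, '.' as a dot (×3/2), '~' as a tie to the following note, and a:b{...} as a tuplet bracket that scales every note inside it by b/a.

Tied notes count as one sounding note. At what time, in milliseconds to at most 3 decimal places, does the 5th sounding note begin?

note 5 onset = 3b = 2278.481ms

1. 0.0ms @ 0 + 1139.241ms (3/2)
2. 1139.241ms @ 3/2 + 284.81ms (3/8)
3. 1424.051ms @ 15/8 + 284.81ms (3/8)
4. 1708.861ms @ 9/4 + 569.62ms (3/4)
5. 2278.481ms @ 3 + 569.62ms (3/4)
6. 2848.101ms @ 15/4 + 569.62ms (3/4)
7. 3417.722ms @ 9/2 + 1139.241ms (3/2)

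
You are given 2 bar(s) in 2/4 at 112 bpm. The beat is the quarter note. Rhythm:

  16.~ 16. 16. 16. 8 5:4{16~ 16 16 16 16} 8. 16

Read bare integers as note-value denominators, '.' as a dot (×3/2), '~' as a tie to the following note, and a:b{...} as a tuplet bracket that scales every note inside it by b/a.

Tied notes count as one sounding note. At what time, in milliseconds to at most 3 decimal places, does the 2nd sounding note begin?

1. 0.0ms @ 0 + 401.786ms (3/4)
2. 401.786ms @ 3/4 + 200.893ms (3/8)
3. 602.679ms @ 9/8 + 200.893ms (3/8)
4. 803.571ms @ 3/2 + 267.857ms (1/2)
5. 1071.429ms @ 2 + 214.286ms (2/5)
6. 1285.714ms @ 12/5 + 107.143ms (1/5)
7. 1392.857ms @ 13/5 + 107.143ms (1/5)
8. 1500.0ms @ 14/5 + 107.143ms (1/5)
9. 1607.143ms @ 3 + 401.786ms (3/4)
10. 2008.929ms @ 15/4 + 133.929ms (1/4)

note 2 onset = 3/4b = 401.786ms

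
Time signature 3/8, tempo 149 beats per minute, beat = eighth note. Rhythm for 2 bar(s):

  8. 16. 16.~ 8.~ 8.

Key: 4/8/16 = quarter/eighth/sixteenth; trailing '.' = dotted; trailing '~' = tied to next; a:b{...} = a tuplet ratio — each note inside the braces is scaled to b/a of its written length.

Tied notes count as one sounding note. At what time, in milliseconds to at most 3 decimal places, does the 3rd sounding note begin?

1. 0.0ms @ 0 + 604.027ms (3/2)
2. 604.027ms @ 3/2 + 302.013ms (3/4)
3. 906.04ms @ 9/4 + 1510.067ms (15/4)

note 3 onset = 9/4b = 906.04ms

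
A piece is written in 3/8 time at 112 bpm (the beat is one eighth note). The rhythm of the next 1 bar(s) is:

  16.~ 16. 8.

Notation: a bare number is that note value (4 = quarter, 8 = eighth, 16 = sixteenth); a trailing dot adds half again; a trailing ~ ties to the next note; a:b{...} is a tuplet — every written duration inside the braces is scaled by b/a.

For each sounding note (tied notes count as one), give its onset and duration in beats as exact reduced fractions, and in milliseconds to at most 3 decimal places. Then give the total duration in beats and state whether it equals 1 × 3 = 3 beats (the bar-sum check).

1) 0.0ms=0b +803.571ms=3/2b
2) 803.571ms=3/2b +803.571ms=3/2b
Σ=3b of 3 (112bpm 3/8) — PASS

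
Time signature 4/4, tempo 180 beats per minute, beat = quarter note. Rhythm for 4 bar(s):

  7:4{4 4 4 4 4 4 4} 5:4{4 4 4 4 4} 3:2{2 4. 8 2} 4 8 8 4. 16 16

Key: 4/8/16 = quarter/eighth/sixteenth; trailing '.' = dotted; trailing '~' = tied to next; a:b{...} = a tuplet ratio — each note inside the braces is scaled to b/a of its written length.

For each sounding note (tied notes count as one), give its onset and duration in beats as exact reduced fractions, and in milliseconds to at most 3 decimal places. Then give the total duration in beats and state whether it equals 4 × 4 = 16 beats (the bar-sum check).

1) 0.0ms=0b +190.476ms=4/7b
2) 190.476ms=4/7b +190.476ms=4/7b
3) 380.952ms=8/7b +190.476ms=4/7b
4) 571.429ms=12/7b +190.476ms=4/7b
5) 761.905ms=16/7b +190.476ms=4/7b
6) 952.381ms=20/7b +190.476ms=4/7b
7) 1142.857ms=24/7b +190.476ms=4/7b
8) 1333.333ms=4b +266.667ms=4/5b
9) 1600.0ms=24/5b +266.667ms=4/5b
10) 1866.667ms=28/5b +266.667ms=4/5b
11) 2133.333ms=32/5b +266.667ms=4/5b
12) 2400.0ms=36/5b +266.667ms=4/5b
13) 2666.667ms=8b +444.444ms=4/3b
14) 3111.111ms=28/3b +333.333ms=1b
15) 3444.444ms=31/3b +111.111ms=1/3b
16) 3555.556ms=32/3b +444.444ms=4/3b
17) 4000.0ms=12b +333.333ms=1b
18) 4333.333ms=13b +166.667ms=1/2b
19) 4500.0ms=27/2b +166.667ms=1/2b
20) 4666.667ms=14b +500.0ms=3/2b
21) 5166.667ms=31/2b +83.333ms=1/4b
22) 5250.0ms=63/4b +83.333ms=1/4b
Σ=16b of 16 (180bpm 4/4) — PASS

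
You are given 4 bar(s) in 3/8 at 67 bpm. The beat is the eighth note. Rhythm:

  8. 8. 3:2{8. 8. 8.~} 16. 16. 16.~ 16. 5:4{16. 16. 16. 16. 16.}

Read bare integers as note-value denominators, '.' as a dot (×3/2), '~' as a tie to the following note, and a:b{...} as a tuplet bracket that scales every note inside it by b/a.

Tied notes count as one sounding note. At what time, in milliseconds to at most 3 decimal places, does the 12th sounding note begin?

1. 0.0ms @ 0 + 1343.284ms (3/2)
2. 1343.284ms @ 3/2 + 1343.284ms (3/2)
3. 2686.567ms @ 3 + 895.522ms (1)
4. 3582.09ms @ 4 + 895.522ms (1)
5. 4477.612ms @ 5 + 1567.164ms (7/4)
6. 6044.776ms @ 27/4 + 671.642ms (3/4)
7. 6716.418ms @ 15/2 + 1343.284ms (3/2)
8. 8059.701ms @ 9 + 537.313ms (3/5)
9. 8597.015ms @ 48/5 + 537.313ms (3/5)
10. 9134.328ms @ 51/5 + 537.313ms (3/5)
11. 9671.642ms @ 54/5 + 537.313ms (3/5)
12. 10208.955ms @ 57/5 + 537.313ms (3/5)

note 12 onset = 57/5b = 10208.955ms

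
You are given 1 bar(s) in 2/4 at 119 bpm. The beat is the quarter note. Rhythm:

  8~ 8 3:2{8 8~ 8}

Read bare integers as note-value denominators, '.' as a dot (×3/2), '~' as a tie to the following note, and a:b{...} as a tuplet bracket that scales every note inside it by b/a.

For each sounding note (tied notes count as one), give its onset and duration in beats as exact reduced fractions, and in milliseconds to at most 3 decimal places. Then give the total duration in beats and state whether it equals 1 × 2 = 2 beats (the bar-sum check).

1) 0.0ms=0b +504.202ms=1b
2) 504.202ms=1b +168.067ms=1/3b
3) 672.269ms=4/3b +336.134ms=2/3b
Σ=2b of 2 (119bpm 2/4) — PASS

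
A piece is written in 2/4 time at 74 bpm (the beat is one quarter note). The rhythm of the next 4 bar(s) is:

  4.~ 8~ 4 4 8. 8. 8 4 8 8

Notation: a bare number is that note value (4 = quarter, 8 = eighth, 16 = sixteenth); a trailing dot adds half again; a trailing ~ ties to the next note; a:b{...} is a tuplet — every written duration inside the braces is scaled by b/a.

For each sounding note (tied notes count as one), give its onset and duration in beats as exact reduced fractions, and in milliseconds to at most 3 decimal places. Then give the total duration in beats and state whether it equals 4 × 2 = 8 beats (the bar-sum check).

1) 0.0ms=0b +2432.432ms=3b
2) 2432.432ms=3b +810.811ms=1b
3) 3243.243ms=4b +608.108ms=3/4b
4) 3851.351ms=19/4b +608.108ms=3/4b
5) 4459.459ms=11/2b +405.405ms=1/2b
6) 4864.865ms=6b +810.811ms=1b
7) 5675.676ms=7b +405.405ms=1/2b
8) 6081.081ms=15/2b +405.405ms=1/2b
Σ=8b of 8 (74bpm 2/4) — PASS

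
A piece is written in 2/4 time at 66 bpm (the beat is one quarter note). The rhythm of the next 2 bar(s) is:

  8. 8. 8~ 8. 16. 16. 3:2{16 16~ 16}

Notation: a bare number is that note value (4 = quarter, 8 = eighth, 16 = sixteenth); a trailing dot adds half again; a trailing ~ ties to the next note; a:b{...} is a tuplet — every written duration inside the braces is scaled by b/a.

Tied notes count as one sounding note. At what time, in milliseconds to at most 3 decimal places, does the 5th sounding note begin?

note 5 onset = 25/8b = 2840.909ms

1. 0.0ms @ 0 + 681.818ms (3/4)
2. 681.818ms @ 3/4 + 681.818ms (3/4)
3. 1363.636ms @ 3/2 + 1136.364ms (5/4)
4. 2500.0ms @ 11/4 + 340.909ms (3/8)
5. 2840.909ms @ 25/8 + 340.909ms (3/8)
6. 3181.818ms @ 7/2 + 151.515ms (1/6)
7. 3333.333ms @ 11/3 + 303.03ms (1/3)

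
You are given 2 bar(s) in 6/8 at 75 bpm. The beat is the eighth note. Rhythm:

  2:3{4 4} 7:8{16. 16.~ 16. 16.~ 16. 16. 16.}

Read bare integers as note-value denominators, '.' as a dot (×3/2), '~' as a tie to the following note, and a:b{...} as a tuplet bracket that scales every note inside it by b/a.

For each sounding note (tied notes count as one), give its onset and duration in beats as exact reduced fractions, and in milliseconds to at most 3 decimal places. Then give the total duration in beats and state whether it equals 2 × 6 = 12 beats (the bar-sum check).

1) 0.0ms=0b +2400.0ms=3b
2) 2400.0ms=3b +2400.0ms=3b
3) 4800.0ms=6b +685.714ms=6/7b
4) 5485.714ms=48/7b +1371.429ms=12/7b
5) 6857.143ms=60/7b +1371.429ms=12/7b
6) 8228.571ms=72/7b +685.714ms=6/7b
7) 8914.286ms=78/7b +685.714ms=6/7b
Σ=12b of 12 (75bpm 6/8) — PASS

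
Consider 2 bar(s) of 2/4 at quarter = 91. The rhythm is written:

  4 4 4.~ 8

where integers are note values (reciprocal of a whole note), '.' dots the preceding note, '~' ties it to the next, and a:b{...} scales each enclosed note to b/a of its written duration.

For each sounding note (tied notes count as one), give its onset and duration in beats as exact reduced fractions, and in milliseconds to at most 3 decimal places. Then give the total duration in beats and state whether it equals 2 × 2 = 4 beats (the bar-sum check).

1) 0.0ms=0b +659.341ms=1b
2) 659.341ms=1b +659.341ms=1b
3) 1318.681ms=2b +1318.681ms=2b
Σ=4b of 4 (91bpm 2/4) — PASS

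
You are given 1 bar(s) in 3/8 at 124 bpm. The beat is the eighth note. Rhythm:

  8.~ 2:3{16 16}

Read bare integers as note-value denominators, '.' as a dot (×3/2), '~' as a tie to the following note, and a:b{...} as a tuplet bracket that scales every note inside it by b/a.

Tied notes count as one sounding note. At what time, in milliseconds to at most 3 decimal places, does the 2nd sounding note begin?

1. 0.0ms @ 0 + 1088.71ms (9/4)
2. 1088.71ms @ 9/4 + 362.903ms (3/4)

note 2 onset = 9/4b = 1088.71ms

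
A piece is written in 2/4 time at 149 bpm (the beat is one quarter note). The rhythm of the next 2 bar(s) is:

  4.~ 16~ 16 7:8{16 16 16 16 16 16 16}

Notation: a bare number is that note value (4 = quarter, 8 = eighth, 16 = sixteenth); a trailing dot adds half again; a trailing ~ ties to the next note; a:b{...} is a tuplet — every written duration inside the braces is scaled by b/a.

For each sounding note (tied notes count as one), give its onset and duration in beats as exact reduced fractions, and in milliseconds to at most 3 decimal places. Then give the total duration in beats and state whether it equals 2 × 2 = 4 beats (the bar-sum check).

1) 0.0ms=0b +805.369ms=2b
2) 805.369ms=2b +115.053ms=2/7b
3) 920.422ms=16/7b +115.053ms=2/7b
4) 1035.475ms=18/7b +115.053ms=2/7b
5) 1150.527ms=20/7b +115.053ms=2/7b
6) 1265.58ms=22/7b +115.053ms=2/7b
7) 1380.633ms=24/7b +115.053ms=2/7b
8) 1495.686ms=26/7b +115.053ms=2/7b
Σ=4b of 4 (149bpm 2/4) — PASS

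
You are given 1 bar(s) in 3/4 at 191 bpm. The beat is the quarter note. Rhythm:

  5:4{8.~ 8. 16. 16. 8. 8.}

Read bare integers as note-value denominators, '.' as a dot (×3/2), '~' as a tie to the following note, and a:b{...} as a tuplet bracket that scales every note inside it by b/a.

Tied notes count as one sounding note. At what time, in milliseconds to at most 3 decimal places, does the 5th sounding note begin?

note 5 onset = 12/5b = 753.927ms

1. 0.0ms @ 0 + 376.963ms (6/5)
2. 376.963ms @ 6/5 + 94.241ms (3/10)
3. 471.204ms @ 3/2 + 94.241ms (3/10)
4. 565.445ms @ 9/5 + 188.482ms (3/5)
5. 753.927ms @ 12/5 + 188.482ms (3/5)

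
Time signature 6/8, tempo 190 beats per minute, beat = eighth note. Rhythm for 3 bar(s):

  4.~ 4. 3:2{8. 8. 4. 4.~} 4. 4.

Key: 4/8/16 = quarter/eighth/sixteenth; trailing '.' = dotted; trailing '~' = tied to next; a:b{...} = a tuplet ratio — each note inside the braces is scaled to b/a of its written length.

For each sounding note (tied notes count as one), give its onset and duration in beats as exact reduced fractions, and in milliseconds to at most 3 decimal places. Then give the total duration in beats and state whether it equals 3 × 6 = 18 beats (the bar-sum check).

1) 0.0ms=0b +1894.737ms=6b
2) 1894.737ms=6b +315.789ms=1b
3) 2210.526ms=7b +315.789ms=1b
4) 2526.316ms=8b +631.579ms=2b
5) 3157.895ms=10b +1578.947ms=5b
6) 4736.842ms=15b +947.368ms=3b
Σ=18b of 18 (190bpm 6/8) — PASS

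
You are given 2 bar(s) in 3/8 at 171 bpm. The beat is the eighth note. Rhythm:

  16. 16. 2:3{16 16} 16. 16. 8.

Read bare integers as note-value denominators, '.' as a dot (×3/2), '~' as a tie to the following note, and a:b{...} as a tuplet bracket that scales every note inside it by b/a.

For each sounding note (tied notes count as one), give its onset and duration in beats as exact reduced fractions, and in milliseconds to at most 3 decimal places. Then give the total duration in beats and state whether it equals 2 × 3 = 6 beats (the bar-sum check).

1) 0.0ms=0b +263.158ms=3/4b
2) 263.158ms=3/4b +263.158ms=3/4b
3) 526.316ms=3/2b +263.158ms=3/4b
4) 789.474ms=9/4b +263.158ms=3/4b
5) 1052.632ms=3b +263.158ms=3/4b
6) 1315.789ms=15/4b +263.158ms=3/4b
7) 1578.947ms=9/2b +526.316ms=3/2b
Σ=6b of 6 (171bpm 3/8) — PASS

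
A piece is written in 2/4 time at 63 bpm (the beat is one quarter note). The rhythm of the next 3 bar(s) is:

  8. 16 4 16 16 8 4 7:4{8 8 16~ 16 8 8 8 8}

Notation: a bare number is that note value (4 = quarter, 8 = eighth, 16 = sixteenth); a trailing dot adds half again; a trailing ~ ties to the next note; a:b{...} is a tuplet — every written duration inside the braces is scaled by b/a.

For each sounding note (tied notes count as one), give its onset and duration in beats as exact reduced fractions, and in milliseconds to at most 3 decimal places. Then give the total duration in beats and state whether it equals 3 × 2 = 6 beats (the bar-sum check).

1) 0.0ms=0b +714.286ms=3/4b
2) 714.286ms=3/4b +238.095ms=1/4b
3) 952.381ms=1b +952.381ms=1b
4) 1904.762ms=2b +238.095ms=1/4b
5) 2142.857ms=9/4b +238.095ms=1/4b
6) 2380.952ms=5/2b +476.19ms=1/2b
7) 2857.143ms=3b +952.381ms=1b
8) 3809.524ms=4b +272.109ms=2/7b
9) 4081.633ms=30/7b +272.109ms=2/7b
10) 4353.741ms=32/7b +272.109ms=2/7b
11) 4625.85ms=34/7b +272.109ms=2/7b
12) 4897.959ms=36/7b +272.109ms=2/7b
13) 5170.068ms=38/7b +272.109ms=2/7b
14) 5442.177ms=40/7b +272.109ms=2/7b
Σ=6b of 6 (63bpm 2/4) — PASS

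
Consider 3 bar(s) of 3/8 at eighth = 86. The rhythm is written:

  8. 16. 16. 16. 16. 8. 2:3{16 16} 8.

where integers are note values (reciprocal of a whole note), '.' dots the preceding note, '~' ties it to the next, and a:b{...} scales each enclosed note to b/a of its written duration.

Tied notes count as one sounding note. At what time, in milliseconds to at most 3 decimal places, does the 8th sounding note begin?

note 8 onset = 27/4b = 4709.302ms

1. 0.0ms @ 0 + 1046.512ms (3/2)
2. 1046.512ms @ 3/2 + 523.256ms (3/4)
3. 1569.767ms @ 9/4 + 523.256ms (3/4)
4. 2093.023ms @ 3 + 523.256ms (3/4)
5. 2616.279ms @ 15/4 + 523.256ms (3/4)
6. 3139.535ms @ 9/2 + 1046.512ms (3/2)
7. 4186.047ms @ 6 + 523.256ms (3/4)
8. 4709.302ms @ 27/4 + 523.256ms (3/4)
9. 5232.558ms @ 15/2 + 1046.512ms (3/2)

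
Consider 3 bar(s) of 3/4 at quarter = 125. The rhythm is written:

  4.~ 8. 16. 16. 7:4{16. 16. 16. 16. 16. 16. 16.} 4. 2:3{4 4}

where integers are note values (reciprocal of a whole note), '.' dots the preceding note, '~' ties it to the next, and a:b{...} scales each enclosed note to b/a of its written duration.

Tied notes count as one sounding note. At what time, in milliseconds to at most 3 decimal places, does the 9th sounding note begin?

note 9 onset = 57/14b = 1954.286ms

1. 0.0ms @ 0 + 1080.0ms (9/4)
2. 1080.0ms @ 9/4 + 180.0ms (3/8)
3. 1260.0ms @ 21/8 + 180.0ms (3/8)
4. 1440.0ms @ 3 + 102.857ms (3/14)
5. 1542.857ms @ 45/14 + 102.857ms (3/14)
6. 1645.714ms @ 24/7 + 102.857ms (3/14)
7. 1748.571ms @ 51/14 + 102.857ms (3/14)
8. 1851.429ms @ 27/7 + 102.857ms (3/14)
9. 1954.286ms @ 57/14 + 102.857ms (3/14)
10. 2057.143ms @ 30/7 + 102.857ms (3/14)
11. 2160.0ms @ 9/2 + 720.0ms (3/2)
12. 2880.0ms @ 6 + 720.0ms (3/2)
13. 3600.0ms @ 15/2 + 720.0ms (3/2)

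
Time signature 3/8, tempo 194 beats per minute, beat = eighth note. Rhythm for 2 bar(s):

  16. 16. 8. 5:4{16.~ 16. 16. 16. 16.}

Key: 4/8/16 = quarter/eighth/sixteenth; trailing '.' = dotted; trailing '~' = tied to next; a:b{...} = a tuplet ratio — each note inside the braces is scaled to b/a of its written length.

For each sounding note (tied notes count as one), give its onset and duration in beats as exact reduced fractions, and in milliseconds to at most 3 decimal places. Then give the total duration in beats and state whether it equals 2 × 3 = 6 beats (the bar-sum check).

1) 0.0ms=0b +231.959ms=3/4b
2) 231.959ms=3/4b +231.959ms=3/4b
3) 463.918ms=3/2b +463.918ms=3/2b
4) 927.835ms=3b +371.134ms=6/5b
5) 1298.969ms=21/5b +185.567ms=3/5b
6) 1484.536ms=24/5b +185.567ms=3/5b
7) 1670.103ms=27/5b +185.567ms=3/5b
Σ=6b of 6 (194bpm 3/8) — PASS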